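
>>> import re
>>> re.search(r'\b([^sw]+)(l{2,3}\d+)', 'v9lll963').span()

(0, 8)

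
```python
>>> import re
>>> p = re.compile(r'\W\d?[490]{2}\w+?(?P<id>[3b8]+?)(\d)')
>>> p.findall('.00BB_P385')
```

The pattern matches a non-word character, then optionally a digit, then exactly 2 of one of [490]; then one or more of a word character (lazy); then one or more of one of [3b8] (lazy) (captured as 'id'); then a digit (captured).
Scanning left to right: at [0:9] match '.00BB_P38', groups = ('3', '8').
2 groups means the one result is a tuple of 2 captured strings — 1 here.

[('3', '8')]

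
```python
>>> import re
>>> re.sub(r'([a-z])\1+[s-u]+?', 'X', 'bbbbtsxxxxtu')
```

After group 1 captures some text, `\1` only succeeds where that same text appears again.
Matches: at [0:5] → 'bbbbt'; at [6:11] → 'xxxxt'.
Each match is replaced by 'X'.

'XsXu'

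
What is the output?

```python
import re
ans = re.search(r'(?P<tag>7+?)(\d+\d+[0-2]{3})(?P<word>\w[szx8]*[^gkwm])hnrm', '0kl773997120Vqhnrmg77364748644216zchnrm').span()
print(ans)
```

(3, 18)

This matches one or more of a literal '7' (lazy) (captured as 'tag'); then one or more of a digit, then one or more of a digit, then exactly 3 of a character in [0-2] (captured); then a word character, then zero or more of one of [szx8], then any character except [gkwm] (captured as 'word'); then the literal 'hn', then the literal 'rm'.
The match spans [3:18] → '773997120Vqhnrm'.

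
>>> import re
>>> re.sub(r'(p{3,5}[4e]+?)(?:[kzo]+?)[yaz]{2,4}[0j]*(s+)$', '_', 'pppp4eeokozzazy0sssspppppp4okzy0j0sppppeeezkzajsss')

The pattern matches 3 to 5 of a literal 'p', then one or more of one of [4e] (lazy) (captured); then one or more of one of [kzo] (lazy) (non-capturing group); then 2 to 4 of one of [yaz]; then zero or more of one of [0j]; then one or more of a literal 's' (captured); then anchored at the end.
Matches: at [35:50] → 'ppppeeezkzajsss'.
Every occurrence is swapped for '_'.

'pppp4eeokozzazy0sssspppppp4okzy0j0s_'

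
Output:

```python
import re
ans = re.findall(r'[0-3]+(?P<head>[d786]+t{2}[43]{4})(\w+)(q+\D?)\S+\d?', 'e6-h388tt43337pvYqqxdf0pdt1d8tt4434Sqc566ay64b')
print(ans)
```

3 groups means the one result is a tuple of 3 captured strings — 1 here.

[('88tt4333', '7pvYqqxdf0pdt1d8tt4434S', 'qc')]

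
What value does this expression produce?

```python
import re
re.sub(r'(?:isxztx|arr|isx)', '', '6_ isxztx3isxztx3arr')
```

'6_ 33'

`|` is ordered: at each position the engine commits to the first alternative that works.
Matches: at [3:9] → 'isxztx'; at [10:16] → 'isxztx'; at [17:20] → 'arr'.
`sub` substitutes '' at each match site.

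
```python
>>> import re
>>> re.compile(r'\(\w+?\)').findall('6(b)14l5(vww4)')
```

['(b)', '(vww4)']

Matches: at [1:4] → '(b)'; at [8:14] → '(vww4)'.
No capturing groups, so `findall` returns the 2 full match strings.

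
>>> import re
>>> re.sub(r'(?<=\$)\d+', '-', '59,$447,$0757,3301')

'59,$-,$-,3301'

The `(?=…)`/`(?<=…)` assertion just peeks at neighbouring text; it doesn't advance the match position.
Matches: at [4:7] → '447'; at [9:13] → '0757'.
Every occurrence is swapped for '-'.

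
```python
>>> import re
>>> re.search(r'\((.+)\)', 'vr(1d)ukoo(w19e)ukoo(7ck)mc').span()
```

(2, 25)

`re.search` scans for the first position where the pattern succeeds.
The match spans [2:25] → '(1d)ukoo(w19e)ukoo(7ck)'.
Captured: group 1 = '1d)ukoo(w19e)ukoo(7ck'.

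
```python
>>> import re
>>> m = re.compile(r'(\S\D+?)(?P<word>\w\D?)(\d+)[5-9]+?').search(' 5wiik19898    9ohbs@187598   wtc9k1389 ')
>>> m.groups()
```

('5wi', 'ik', '1989')

This matches a non-whitespace character, then one or more of a non-digit (lazy) (captured); then a word character, then optionally a non-digit (captured as 'word'); then one or more of a digit (captured); then one or more of a character in [5-9] (lazy).
A `+?`/`*?`/`{m,n}?` starts at its minimum and grows only as far as needed for what follows to match.
Unlike `match`, `search` isn't anchored — it looks for the pattern anywhere in the string.
The match spans [1:11] → '5wiik19898'.
Captured: group 1 = '5wi', group 2 = 'ik', group 3 = '1989'.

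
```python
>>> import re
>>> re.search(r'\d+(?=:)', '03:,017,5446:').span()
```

Lookahead/lookbehind check context without consuming it, so the matched span excludes the asserted characters.
The match spans [0:2] → '03'.

(0, 2)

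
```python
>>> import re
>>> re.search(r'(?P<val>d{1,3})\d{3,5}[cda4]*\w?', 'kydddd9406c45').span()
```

The pattern matches 1 to 3 of a literal 'd' (captured as 'val'); then 3 to 5 of a digit, then zero or more of one of [cda4]; then optionally a word character.
`re.search` scans for the first position where the pattern succeeds.
The match spans [3:13] → 'ddd9406c45'.
Captured: group 1 = 'ddd'.

(3, 13)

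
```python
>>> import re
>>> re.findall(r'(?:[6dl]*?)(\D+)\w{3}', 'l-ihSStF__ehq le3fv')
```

Pattern: zero or more of one of [6dl] (lazy) (non-capturing group); then one or more of a non-digit (captured); then exactly 3 of a word character.
Lazy quantifiers expand one character at a time until the remainder of the pattern can match.
Walking the string: at [0:19] match 'l-ihSStF__ehq le3fv', group 1 = 'l-ihSStF__ehq le'.
`findall` collects group 1 from the one match (1 total).

['l-ihSStF__ehq le']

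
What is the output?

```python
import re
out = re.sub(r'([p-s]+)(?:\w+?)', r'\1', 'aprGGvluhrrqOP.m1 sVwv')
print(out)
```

aprGvluhrrqP.m1 swv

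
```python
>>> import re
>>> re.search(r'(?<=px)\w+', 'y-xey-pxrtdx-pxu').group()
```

'rtdx'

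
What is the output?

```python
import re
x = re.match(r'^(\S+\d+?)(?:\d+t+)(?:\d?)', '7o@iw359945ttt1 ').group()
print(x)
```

The pattern matches anchored at the start of the string; then one or more of a non-whitespace character, then one or more of a digit (lazy) (captured); then one or more of a digit, then one or more of the literal 't' (non-capturing group); then optionally a digit (non-capturing group).
`re.match` only tries the pattern at the start of the string.
The match spans [0:15] → '7o@iw359945ttt1'.
Captured: group 1 = '7o@iw35994'.

7o@iw359945ttt1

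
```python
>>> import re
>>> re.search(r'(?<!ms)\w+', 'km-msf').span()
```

`(?!…)`/`(?<!…)` only lets a position through if the neighbouring text does NOT match; no characters are consumed.
The match spans [0:2] → 'km'.

(0, 2)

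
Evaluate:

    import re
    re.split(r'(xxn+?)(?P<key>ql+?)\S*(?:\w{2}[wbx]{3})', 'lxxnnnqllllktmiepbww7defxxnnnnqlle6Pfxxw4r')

The pattern matches the literal 'xx', then one or more of the literal 'n' (lazy) (captured); then the literal 'q', then one or more of the literal 'l' (lazy) (captured as 'key'); then zero or more of a non-whitespace character; then exactly 2 of a word character, then exactly 3 of one of [wbx] (non-capturing group).
Matches to split on: at [1:40] → 'xxnnnqllllktmiepbww7defxxnnnnqlle6Pfxxw'.
Because the pattern has a capturing group, `split` also inserts each captured text between the pieces.

['l', 'xxnnn', 'ql', '4r']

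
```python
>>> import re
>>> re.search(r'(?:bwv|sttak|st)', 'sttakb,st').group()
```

'sttak'

The regex engine tests alternatives in the order written; an earlier branch that matches wins even if a later one would match more.
`search` walks the string left to right and returns the first match it finds.
The match spans [0:5] → 'sttak'.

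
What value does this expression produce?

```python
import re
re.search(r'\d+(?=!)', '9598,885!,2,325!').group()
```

'885'

The `(?=…)`/`(?<=…)` assertion just peeks at neighbouring text; it doesn't advance the match position.
The match spans [5:8] → '885'.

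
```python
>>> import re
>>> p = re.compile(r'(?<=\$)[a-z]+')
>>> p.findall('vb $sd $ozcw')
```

Because the assertion is zero-width, the text it checks is not consumed and won't appear in the result.
Matches: at [4:6] → 'sd'; at [8:12] → 'ozcw'.
`findall` yields the raw match text (2 of them) because the pattern has no groups.

['sd', 'ozcw']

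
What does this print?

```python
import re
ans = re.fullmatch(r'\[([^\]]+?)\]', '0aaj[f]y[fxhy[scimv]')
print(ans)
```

None

`fullmatch` succeeds only if the pattern covers the string from start to end.
Here the pattern can't cover the whole string, so the call returns None.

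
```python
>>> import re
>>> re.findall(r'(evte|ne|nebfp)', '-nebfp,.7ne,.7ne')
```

Branches in `(...|...)` are attempted left-to-right; the first branch that allows the whole pattern to succeed is taken.
With a single group, `findall` returns only what that group captured — 3 items.

['ne', 'ne', 'ne']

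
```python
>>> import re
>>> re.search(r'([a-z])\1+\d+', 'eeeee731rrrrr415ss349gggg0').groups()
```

('e',)

The match spans [0:8] → 'eeeee731'.
Captured: group 1 = 'e'.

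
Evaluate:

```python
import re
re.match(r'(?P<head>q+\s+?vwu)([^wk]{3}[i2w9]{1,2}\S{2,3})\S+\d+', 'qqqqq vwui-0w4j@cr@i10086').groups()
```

Pattern: one or more of a literal 'q', then one or more of whitespace (lazy), then the literal 'vwu' (captured as 'head'); then exactly 3 of any character except [wk], then 1 to 2 of one of [i2w9], then 2 to 3 of a non-whitespace character (captured); then one or more of a non-whitespace character, then one or more of a digit.
`re.match` only tries the pattern at the start of the string.
The match spans [0:25] → 'qqqqq vwui-0w4j@cr@i10086'.
Captured: group 1 = 'qqqqq vwu', group 2 = 'i-0w4j@'.

('qqqqq vwu', 'i-0w4j@')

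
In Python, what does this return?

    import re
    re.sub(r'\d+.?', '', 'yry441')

'yry'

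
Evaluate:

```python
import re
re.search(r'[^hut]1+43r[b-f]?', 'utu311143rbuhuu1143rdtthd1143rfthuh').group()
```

'311143rb'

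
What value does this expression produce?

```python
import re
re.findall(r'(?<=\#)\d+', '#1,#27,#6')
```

['1', '27', '6']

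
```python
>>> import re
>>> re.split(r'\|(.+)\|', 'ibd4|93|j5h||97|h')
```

With a capturing group present, the delimiter's captured portion is kept in the result list.

['ibd4', '93|j5h||97', 'h']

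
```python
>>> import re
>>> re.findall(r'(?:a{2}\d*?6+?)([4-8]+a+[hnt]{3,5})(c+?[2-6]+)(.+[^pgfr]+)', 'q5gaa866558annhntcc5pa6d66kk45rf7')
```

A `+?`/`*?`/`{m,n}?` starts at its minimum and grows only as far as needed for what follows to match.
With 3 capturing groups, `findall` returns a 3-tuple per match.

[('6558annhnt', 'cc5', 'pa6d66kk45rf7')]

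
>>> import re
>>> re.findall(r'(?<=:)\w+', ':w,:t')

Because the assertion is zero-width, the text it checks is not consumed and won't appear in the result.
Matches: at [1:2] → 'w'; at [4:5] → 't'.
With no groups in the pattern, `findall` gives back each whole match — 2 here.

['w', 't']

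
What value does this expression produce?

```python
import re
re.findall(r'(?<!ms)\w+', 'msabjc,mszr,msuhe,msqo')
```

`(?!…)`/`(?<!…)` only lets a position through if the neighbouring text does NOT match; no characters are consumed.
No capturing groups, so `findall` returns the 4 full match strings.

['msabjc', 'mszr', 'msuhe', 'msqo']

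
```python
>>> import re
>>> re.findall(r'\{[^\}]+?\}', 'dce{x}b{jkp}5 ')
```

['{x}', '{jkp}']

Walking the string: at [3:6] → '{x}'; at [7:12] → '{jkp}'.
No capturing groups, so `findall` returns the 2 full match strings.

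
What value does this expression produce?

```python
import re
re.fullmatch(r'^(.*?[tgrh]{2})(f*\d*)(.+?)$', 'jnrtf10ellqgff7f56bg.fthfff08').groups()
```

('jnrt', 'f10', 'ellqgff7f56bg.fthfff08')

Pattern: anchored at the start of the string; then zero or more of any character (lazy), then exactly 2 of one of [tgrh] (captured); then zero or more of the literal 'f', then zero or more of a digit (captured); then one or more of any character (lazy) (captured); then anchored at the end.
A non-greedy quantifier consumes as few characters as it can — just enough that the remainder of the pattern still matches from where it stops; whatever follows it matches normally.
`fullmatch` succeeds only if the pattern covers the string from start to end.
The match spans [0:29] → 'jnrtf10ellqgff7f56bg.fthfff08'.
Captured: group 1 = 'jnrt', group 2 = 'f10', group 3 = 'ellqgff7f56bg.fthfff08'.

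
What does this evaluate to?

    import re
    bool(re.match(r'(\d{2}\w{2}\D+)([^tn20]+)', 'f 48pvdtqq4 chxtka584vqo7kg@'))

False

`match` is anchored at position 0; if the pattern doesn't fit there, it returns None.
Here the pattern fails at index 0, so the call returns None, and `bool(None)` is False.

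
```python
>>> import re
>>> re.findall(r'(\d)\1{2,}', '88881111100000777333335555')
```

['8', '1', '0', '7', '3', '5']

`\1` has to match the exact text group 1 already captured.
Because there's exactly one group, `findall` drops the full match and keeps group 1 from each hit.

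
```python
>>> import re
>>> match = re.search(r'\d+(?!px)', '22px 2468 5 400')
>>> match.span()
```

(0, 1)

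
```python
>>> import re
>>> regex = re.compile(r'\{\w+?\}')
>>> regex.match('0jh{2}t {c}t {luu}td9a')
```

`match` is anchored at position 0; if the pattern doesn't fit there, it returns None.
Here position 0 doesn't satisfy it, so the call returns None.

None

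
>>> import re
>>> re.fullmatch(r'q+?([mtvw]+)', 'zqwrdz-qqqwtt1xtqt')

`fullmatch` succeeds only if the pattern covers the string from start to end.
Here the pattern can't cover the whole string, so the call returns None.

None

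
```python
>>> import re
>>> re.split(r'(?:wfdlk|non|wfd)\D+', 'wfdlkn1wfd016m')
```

['', '1wfd016m']

Matches to split on: at [0:6] → 'wfdlkn'.
Each match becomes a cut point; 2 segments remain.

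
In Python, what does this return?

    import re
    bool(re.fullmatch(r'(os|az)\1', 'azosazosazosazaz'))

False

The backreference `\1` re-matches whatever the first group consumed, character for character.
`re.fullmatch` is like wrapping the pattern in `^…$` (in single-line mode).
Here the pattern can't cover the whole string, so the call returns None, and `bool(None)` is False.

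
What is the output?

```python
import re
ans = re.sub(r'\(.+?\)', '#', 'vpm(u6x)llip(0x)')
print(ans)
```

Lazy quantifiers expand one character at a time until the remainder of the pattern can match.
Matches: at [3:8] → '(u6x)'; at [12:16] → '(0x)'.
Each match is replaced by '#'.

vpm#llip#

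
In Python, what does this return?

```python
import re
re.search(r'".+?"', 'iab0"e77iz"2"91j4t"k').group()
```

Lazy quantifiers expand one character at a time until the remainder of the pattern can match.
The match spans [4:11] → '"e77iz"'.

'"e77iz"'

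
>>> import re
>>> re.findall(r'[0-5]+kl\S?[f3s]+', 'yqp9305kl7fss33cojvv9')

This matches one or more of a character in [0-5], then the literal 'kl', then optionally a non-whitespace character; then one or more of one of [f3s].
Scanning left to right: at [4:15] → '305kl7fss33'.
`findall` yields the raw match text (1 of them) because the pattern has no groups.

['305kl7fss33']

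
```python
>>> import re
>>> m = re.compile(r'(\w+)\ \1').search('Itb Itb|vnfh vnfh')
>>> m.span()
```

A backreference is literal: `\1` must see the identical characters the first group matched.
The match spans [0:7] → 'Itb Itb'.

(0, 7)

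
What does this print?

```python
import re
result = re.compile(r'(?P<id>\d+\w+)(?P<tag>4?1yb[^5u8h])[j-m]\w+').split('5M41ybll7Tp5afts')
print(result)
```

['', '5M4', '1ybl', '']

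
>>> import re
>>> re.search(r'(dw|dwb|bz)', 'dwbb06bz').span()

(0, 2)

Branches in `(...|...)` are attempted left-to-right; the first branch that allows the whole pattern to succeed is taken.
`re.search` tries every starting position until one works.
The match spans [0:2] → 'dw'.
Captured: group 1 = 'dw'.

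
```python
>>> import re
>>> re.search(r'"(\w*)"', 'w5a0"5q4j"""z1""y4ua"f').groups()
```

('5q4j',)

The match spans [4:10] → '"5q4j"'.
Captured: group 1 = '5q4j'.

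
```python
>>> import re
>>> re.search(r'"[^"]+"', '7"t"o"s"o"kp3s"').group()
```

`re.search` scans for the first position where the pattern succeeds.
The match spans [1:4] → '"t"'.

'"t"'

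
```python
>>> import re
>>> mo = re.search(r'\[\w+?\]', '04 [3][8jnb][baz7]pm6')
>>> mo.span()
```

`search` walks the string left to right and returns the first match it finds.
The match spans [3:6] → '[3]'.

(3, 6)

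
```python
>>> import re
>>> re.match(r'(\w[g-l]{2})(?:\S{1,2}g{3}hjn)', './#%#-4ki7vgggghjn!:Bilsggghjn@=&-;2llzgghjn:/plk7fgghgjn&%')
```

None

Pattern: a word character, then exactly 2 of a character in [g-l] (captured); then 1 to 2 of a non-whitespace character, then exactly 3 of the literal 'g', then the literal 'hjn' (non-capturing group).
`re.match` won't scan ahead — the pattern has to work from the very first character.
Here the string doesn't start with a match, so the call returns None.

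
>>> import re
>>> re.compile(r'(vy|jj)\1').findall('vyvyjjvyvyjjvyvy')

After group 1 captures some text, `\1` only succeeds where that same text appears again.
With a single group, `findall` returns only what that group captured — 3 items.

['vy', 'vy', 'vy']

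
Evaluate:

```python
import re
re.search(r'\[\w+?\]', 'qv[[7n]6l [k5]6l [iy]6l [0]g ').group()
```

The match spans [3:7] → '[7n]'.

'[7n]'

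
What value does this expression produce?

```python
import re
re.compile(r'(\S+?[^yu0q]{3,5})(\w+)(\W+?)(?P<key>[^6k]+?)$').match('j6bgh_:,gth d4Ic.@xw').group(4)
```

',gth d4Ic.@xw'

The match spans [0:20] → 'j6bgh_:,gth d4Ic.@xw'.
Captured: group 1 = 'j6bgh', group 2 = '_', group 3 = ':', group 4 = ',gth d4Ic.@xw'.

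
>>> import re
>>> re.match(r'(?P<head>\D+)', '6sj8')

None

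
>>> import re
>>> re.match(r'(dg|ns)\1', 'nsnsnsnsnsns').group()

`re.match` won't scan ahead — the pattern has to work from the very first character.
The match spans [0:4] → 'nsns'.

'nsns'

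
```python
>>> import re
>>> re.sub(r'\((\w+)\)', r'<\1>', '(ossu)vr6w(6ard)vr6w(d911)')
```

'<ossu>vr6w<6ard>vr6w<d911>'

The replacement refers to a captured group, so each match is rewritten using its own captured text.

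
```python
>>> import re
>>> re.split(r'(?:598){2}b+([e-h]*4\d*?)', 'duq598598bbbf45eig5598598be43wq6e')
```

The pattern matches the literal '598' repeated 2 times, then one or more of the literal 'b'; then zero or more of a character in [e-h], then a literal '4', then zero or more of a digit (lazy) (captured).
Matches to split on: at [3:14] → '598598bbbf4'; at [19:28] → '598598be4'.
With a capturing group present, the delimiter's captured portion is kept in the result list.

['duq', 'f4', '5eig5', 'e4', '3wq6e']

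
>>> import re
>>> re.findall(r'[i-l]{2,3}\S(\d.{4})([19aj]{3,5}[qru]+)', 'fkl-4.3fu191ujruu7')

[('4.3fu', '191u')]

The pattern matches 2 to 3 of a character in [i-l], then a non-whitespace character; then a digit, then exactly 4 of any character (captured); then 3 to 5 of one of [19aj], then one or more of one of [qru] (captured).
Multiple groups make `findall` return tuples — one 2-tuple for the one match.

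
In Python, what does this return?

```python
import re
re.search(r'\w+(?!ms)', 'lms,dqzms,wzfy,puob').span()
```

(0, 3)

The negative lookahead/lookbehind blocks any match where the forbidden context is present.
Unlike `match`, `search` isn't anchored — it looks for the pattern anywhere in the string.
The match spans [0:3] → 'lms'.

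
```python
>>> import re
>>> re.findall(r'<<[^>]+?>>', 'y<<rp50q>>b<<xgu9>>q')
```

['<<rp50q>>', '<<xgu9>>']

Matches: at [1:10] → '<<rp50q>>'; at [11:19] → '<<xgu9>>'.
With no groups in the pattern, `findall` gives back each whole match — 2 here.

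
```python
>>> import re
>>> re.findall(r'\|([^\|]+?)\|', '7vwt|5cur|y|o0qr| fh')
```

['5cur', 'o0qr']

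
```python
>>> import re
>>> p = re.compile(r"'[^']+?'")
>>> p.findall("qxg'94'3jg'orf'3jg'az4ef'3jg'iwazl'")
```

["'94'", "'orf'", "'az4ef'", "'iwazl'"]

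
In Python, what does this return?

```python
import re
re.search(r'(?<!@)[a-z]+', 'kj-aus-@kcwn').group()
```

The negative lookaround is zero-width — it rules out positions where the adjacent text would match, without consuming anything.
The match spans [0:2] → 'kj'.

'kj'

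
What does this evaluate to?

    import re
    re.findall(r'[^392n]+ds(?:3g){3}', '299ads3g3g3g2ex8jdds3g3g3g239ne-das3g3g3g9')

['ads3g3g3g', 'ex8jdds3g3g3g']

This matches one or more of any character except [392n]; then the literal 'ds', then the literal '3g' repeated 3 times.
`findall` yields the raw match text (2 of them) because the pattern has no groups.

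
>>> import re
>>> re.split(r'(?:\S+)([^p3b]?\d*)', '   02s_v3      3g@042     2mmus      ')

['   ', ' ', '     ', ' ', '    ', ' ', '     ']

Pattern: one or more of a non-whitespace character (non-capturing group); then optionally any character except [p3b], then zero or more of a digit (captured).
Matches to split on: at [3:10] → '02s_v3 '; at [15:22] → '3g@042 '; at [26:32] → '2mmus '.
Because the pattern has a capturing group, `split` also inserts each captured text between the pieces.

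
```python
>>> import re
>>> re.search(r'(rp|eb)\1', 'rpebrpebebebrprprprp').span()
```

(6, 10)

`\1` is not a pattern — it's the concrete string captured by group 1, re-applied verbatim.
`search` walks the string left to right and returns the first match it finds.
The match spans [6:10] → 'ebeb'.
Captured: group 1 = 'eb'.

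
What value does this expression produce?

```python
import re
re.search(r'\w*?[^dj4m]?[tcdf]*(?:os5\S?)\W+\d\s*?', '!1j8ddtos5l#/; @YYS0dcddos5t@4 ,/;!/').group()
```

The `?` after the quantifier makes it lazy — it takes as little as possible before letting the rest of the pattern try.
The match spans [16:30] → 'YYS0dcddos5t@4'.

'YYS0dcddos5t@4'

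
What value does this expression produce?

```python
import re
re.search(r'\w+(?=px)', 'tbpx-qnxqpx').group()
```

'tb'

Lookahead/lookbehind check context without consuming it, so the matched span excludes the asserted characters.
`search` walks the string left to right and returns the first match it finds.
The match spans [0:2] → 'tb'.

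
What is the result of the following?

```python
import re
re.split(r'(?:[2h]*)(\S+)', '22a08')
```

['', 'a08', '']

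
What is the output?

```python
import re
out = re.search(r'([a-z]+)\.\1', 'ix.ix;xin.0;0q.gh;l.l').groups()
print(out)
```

('ix',)

After group 1 captures some text, `\1` only succeeds where that same text appears again.
`re.search` scans for the first position where the pattern succeeds.
The match spans [0:5] → 'ix.ix'.
Captured: group 1 = 'ix'.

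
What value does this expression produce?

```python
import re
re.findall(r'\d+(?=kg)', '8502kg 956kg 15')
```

['8502', '956']

Because the assertion is zero-width, the text it checks is not consumed and won't appear in the result.
Scanning left to right: at [0:4] → '8502'; at [7:10] → '956'.
Since nothing is captured, `findall` lists the 2 matched substrings directly.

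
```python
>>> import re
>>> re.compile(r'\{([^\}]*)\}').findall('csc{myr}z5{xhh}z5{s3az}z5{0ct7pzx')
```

Because there's exactly one group, `findall` drops the full match and keeps group 1 from each hit.

['myr', 'xhh', 's3az']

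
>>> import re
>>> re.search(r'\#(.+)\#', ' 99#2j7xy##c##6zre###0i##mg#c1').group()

Unlike `match`, `search` isn't anchored — it looks for the pattern anywhere in the string.
The match spans [3:28] → '#2j7xy##c##6zre###0i##mg#'.
Captured: group 1 = '2j7xy##c##6zre###0i##mg'.

'#2j7xy##c##6zre###0i##mg#'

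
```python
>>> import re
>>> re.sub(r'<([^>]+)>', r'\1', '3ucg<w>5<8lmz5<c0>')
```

`\1` in the replacement pulls in group 1's text for each match.

'3ucgw58lmz5<c0'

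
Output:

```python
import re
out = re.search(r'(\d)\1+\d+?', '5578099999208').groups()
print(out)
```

('5',)

A backreference is literal: `\1` must see the identical characters the first group matched.
Unlike `match`, `search` isn't anchored — it looks for the pattern anywhere in the string.
The match spans [0:3] → '557'.
Captured: group 1 = '5'.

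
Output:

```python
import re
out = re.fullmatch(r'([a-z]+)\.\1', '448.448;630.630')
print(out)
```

None

After group 1 captures some text, `\1` only succeeds where that same text appears again.
`fullmatch` succeeds only if the pattern covers the string from start to end.
Here there's no way to consume every character, so the call returns None.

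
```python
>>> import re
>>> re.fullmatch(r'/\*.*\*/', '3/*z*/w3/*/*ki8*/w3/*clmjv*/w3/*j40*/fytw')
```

None

`fullmatch` succeeds only if the pattern covers the string from start to end.
Here the string isn't matched end-to-end, so the call returns None.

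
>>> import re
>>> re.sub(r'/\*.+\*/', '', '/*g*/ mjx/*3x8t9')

' mjx/*3x8t9'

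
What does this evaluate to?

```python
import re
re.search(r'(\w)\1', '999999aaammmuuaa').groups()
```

('9',)

`\1` is not a pattern — it's the concrete string captured by group 1, re-applied verbatim.
Unlike `match`, `search` isn't anchored — it looks for the pattern anywhere in the string.
The match spans [0:2] → '99'.
Captured: group 1 = '9'.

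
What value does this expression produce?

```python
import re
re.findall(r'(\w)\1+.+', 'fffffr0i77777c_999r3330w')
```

['f']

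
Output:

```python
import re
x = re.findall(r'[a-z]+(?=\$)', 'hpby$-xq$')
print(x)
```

The `(?=…)`/`(?<=…)` assertion just peeks at neighbouring text; it doesn't advance the match position.
Matches: at [0:4] → 'hpby'; at [6:8] → 'xq'.
Since nothing is captured, `findall` lists the 2 matched substrings directly.

['hpby', 'xq']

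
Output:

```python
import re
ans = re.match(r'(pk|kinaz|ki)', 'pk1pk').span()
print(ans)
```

With `match`, the pattern is implicitly anchored at the beginning.
The match spans [0:2] → 'pk'.

(0, 2)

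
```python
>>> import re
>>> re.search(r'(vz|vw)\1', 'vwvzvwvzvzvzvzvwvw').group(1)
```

The match spans [6:10] → 'vzvz'.
Captured: group 1 = 'vz'.

'vz'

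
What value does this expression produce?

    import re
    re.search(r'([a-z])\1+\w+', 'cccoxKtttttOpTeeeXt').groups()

('c',)

The match spans [0:19] → 'cccoxKtttttOpTeeeXt'.
Captured: group 1 = 'c'.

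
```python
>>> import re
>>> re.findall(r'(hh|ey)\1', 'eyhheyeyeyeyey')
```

['ey', 'ey']

A backreference is literal: `\1` must see the identical characters the first group matched.
Matches: at [4:8] match 'eyey', group 1 = 'ey'; at [8:12] match 'eyey', group 1 = 'ey'.
`findall` collects group 1 from each match (2 total).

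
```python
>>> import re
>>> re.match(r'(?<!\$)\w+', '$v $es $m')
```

None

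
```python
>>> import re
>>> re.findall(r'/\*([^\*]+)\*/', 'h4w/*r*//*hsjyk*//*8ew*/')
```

Matches: at [3:8] match '/*r*/', group 1 = 'r'; at [8:17] match '/*hsjyk*/', group 1 = 'hsjyk'; at [17:24] match '/*8ew*/', group 1 = '8ew'.
Because there's exactly one group, `findall` drops the full match and keeps group 1 from each hit.

['r', 'hsjyk', '8ew']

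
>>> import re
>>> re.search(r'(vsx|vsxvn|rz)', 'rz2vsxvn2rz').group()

'rz'

`search` walks the string left to right and returns the first match it finds.
The match spans [0:2] → 'rz'.
Captured: group 1 = 'rz'.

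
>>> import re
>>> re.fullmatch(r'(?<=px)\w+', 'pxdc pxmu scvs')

None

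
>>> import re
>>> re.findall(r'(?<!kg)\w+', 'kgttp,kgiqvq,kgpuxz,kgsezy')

The negative lookahead/lookbehind blocks any match where the forbidden context is present.
Scanning left to right: at [0:5] → 'kgttp'; at [6:12] → 'kgiqvq'; at [13:19] → 'kgpuxz'; at [20:26] → 'kgsezy'.
With no groups in the pattern, `findall` gives back each whole match — 4 here.

['kgttp', 'kgiqvq', 'kgpuxz', 'kgsezy']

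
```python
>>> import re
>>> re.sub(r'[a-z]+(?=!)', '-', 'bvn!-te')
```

'-!-te'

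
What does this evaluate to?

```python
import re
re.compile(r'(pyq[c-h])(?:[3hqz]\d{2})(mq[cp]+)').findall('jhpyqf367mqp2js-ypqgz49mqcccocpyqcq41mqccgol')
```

[('pyqf', 'mqp'), ('pyqc', 'mqcc')]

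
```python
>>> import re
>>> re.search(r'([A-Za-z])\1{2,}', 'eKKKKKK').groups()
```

('K',)

The backreference `\1` re-matches whatever the first group consumed, character for character.
`re.search` tries every starting position until one works.
The match spans [1:7] → 'KKKKKK'.
Captured: group 1 = 'K'.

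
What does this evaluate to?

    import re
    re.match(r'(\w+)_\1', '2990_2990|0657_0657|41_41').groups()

`\1` has to match the exact text group 1 already captured.
`re.match` won't scan ahead — the pattern has to work from the very first character.
The match spans [0:9] → '2990_2990'.
Captured: group 1 = '2990'.

('2990',)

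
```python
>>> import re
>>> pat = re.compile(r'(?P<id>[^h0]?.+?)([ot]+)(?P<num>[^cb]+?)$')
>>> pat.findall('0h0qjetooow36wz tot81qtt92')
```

Pattern: optionally any character except [h0], then one or more of any character (lazy) (captured as 'id'); then one or more of one of [ot] (captured); then one or more of any character except [cb] (lazy) (captured as 'num'); then anchored at the end.
Scanning left to right: at [0:26] match '0h0qjetooow36wz tot81qtt92', groups = ('0h0qje', 'tooo', 'w36wz tot81qtt92').
With 3 capturing groups, `findall` returns a 3-tuple per match.

[('0h0qje', 'tooo', 'w36wz tot81qtt92')]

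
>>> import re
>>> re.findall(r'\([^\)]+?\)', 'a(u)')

Walking the string: at [1:4] → '(u)'.
With no groups in the pattern, `findall` gives back each whole match — 1 here.

['(u)']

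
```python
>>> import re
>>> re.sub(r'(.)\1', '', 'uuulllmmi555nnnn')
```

'uli5'

The backreference `\1` re-matches whatever the first group consumed, character for character.
Matches: at [0:2] → 'uu'; at [3:5] → 'll'; at [6:8] → 'mm'; at [9:11] → '55'; at [12:14] → 'nn'; ….
Each match is replaced by ''.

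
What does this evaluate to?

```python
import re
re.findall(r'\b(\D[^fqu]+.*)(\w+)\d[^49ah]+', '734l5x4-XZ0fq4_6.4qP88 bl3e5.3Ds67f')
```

This matches a word boundary (`\b`, zero-width); then a non-digit, then one or more of any character except [fqu], then zero or more of any character (captured); then one or more of a word character (captured); then a digit; then one or more of any character except [49ah].
Walking the string: at [7:35] match '-XZ0fq4_6.4qP88 bl3e5.3Ds67f', groups = ('-XZ0fq4_6.4qP88 bl3e5.3Ds', '6').
`findall` packs the 2 group values into a tuple for every match.

[('-XZ0fq4_6.4qP88 bl3e5.3Ds', '6')]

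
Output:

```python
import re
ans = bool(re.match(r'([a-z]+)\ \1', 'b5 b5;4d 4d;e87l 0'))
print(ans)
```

`\1` has to match the exact text group 1 already captured.
`match` is anchored at position 0; if the pattern doesn't fit there, it returns None.
Here the pattern fails at index 0, so the call returns None, and `bool(None)` is False.

False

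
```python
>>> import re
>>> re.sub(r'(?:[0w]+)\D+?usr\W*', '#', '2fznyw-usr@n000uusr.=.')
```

The pattern matches one or more of one of [0w] (non-capturing group); then one or more of a non-digit (lazy), then the literal 'usr', then zero or more of a non-word character.
Matches: at [5:11] → 'w-usr@'; at [12:22] → '000uusr.=.'.
Every occurrence is swapped for '#'.

'2fzny#n#'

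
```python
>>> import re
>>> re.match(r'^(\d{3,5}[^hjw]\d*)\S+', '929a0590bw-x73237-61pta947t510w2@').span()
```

This matches anchored at the start of the string; then 3 to 5 of a digit, then any character except [hjw], then zero or more of a digit (captured); then one or more of a non-whitespace character.
`re.match` won't scan ahead — the pattern has to work from the very first character.
The match spans [0:33] → '929a0590bw-x73237-61pta947t510w2@'.
Captured: group 1 = '929a0590'.

(0, 33)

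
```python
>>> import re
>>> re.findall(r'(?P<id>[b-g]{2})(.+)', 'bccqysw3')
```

[('bc', 'cqysw3')]

This matches exactly 2 of a character in [b-g] (captured as 'id'); then one or more of any character (captured).
With 2 capturing groups, `findall` returns a 2-tuple per match.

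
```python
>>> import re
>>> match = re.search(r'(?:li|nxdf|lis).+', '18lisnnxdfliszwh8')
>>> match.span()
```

(2, 17)

The match spans [2:17] → 'lisnnxdfliszwh8'.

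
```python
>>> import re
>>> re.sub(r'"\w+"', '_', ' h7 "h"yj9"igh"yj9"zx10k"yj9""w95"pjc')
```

Matches: at [4:7] → '"h"'; at [10:15] → '"igh"'; at [18:25] → '"zx10k"'; at [29:34] → '"w95"'.
`sub` substitutes '_' at each match site.

' h7 _yj9_yj9_yj9"_pjc'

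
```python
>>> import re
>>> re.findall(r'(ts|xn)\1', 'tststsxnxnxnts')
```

['ts', 'xn']

A backreference is literal: `\1` must see the identical characters the first group matched.
Walking the string: at [0:4] match 'tsts', group 1 = 'ts'; at [6:10] match 'xnxn', group 1 = 'xn'.
With a single group, `findall` returns only what that group captured — 2 items.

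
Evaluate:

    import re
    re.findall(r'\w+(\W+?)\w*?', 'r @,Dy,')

[' ', ',']

This matches one or more of a word character; then one or more of a non-word character (lazy) (captured); then zero or more of a word character (lazy).
A `+?`/`*?`/`{m,n}?` starts at its minimum and grows only as far as needed for what follows to match.
Walking the string: at [0:2] match 'r ', group 1 = ' '; at [4:7] match 'Dy,', group 1 = ','.
With a single group, `findall` returns only what that group captured — 2 items.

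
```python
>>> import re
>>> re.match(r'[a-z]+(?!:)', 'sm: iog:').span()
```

A negative assertion filters positions out without eating any characters.
`match` is anchored at position 0; if the pattern doesn't fit there, it returns None.
The match spans [0:1] → 's'.

(0, 1)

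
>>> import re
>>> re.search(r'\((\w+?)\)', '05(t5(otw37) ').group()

`re.search` scans for the first position where the pattern succeeds.
The match spans [5:12] → '(otw37)'.
Captured: group 1 = 'otw37'.

'(otw37)'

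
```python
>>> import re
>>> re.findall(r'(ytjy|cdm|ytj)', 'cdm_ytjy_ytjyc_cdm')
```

['cdm', 'ytjy', 'ytjy', 'cdm']

Alternation isn't longest-match — the leftmost alternative that fits at this position is chosen.
`findall` collects group 1 from each match (4 total).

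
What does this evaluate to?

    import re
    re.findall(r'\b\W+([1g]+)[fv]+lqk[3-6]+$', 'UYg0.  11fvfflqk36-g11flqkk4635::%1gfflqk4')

This matches a word boundary (`\b`, zero-width); then one or more of a non-word character; then one or more of one of [1g] (captured); then one or more of one of [fv], then the literal 'lqk', then one or more of a character in [3-6]; then anchored at the end.
Scanning left to right: at [31:42] match '::%1gfflqk4', group 1 = '1g'.
With a single group, `findall` returns only what that group captured — 1 item.

['1g']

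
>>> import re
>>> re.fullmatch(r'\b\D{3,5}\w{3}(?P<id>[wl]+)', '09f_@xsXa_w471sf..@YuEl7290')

None

This matches a word boundary (`\b`, zero-width); then 3 to 5 of a non-digit, then exactly 3 of a word character; then one or more of one of [wl] (captured as 'id').
`fullmatch` succeeds only if the pattern covers the string from start to end.
Here there's no way to consume every character, so the call returns None.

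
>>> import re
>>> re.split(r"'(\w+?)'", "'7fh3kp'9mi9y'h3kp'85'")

Matches to split on: at [0:8] → "'7fh3kp'"; at [13:19] → "'h3kp'".
Because the pattern has a capturing group, `split` also inserts each captured text between the pieces.

['', '7fh3kp', '9mi9y', 'h3kp', "85'"]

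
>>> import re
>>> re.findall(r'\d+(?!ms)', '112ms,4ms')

The negative lookaround is zero-width — it rules out positions where the adjacent text would match, without consuming anything.
Matches: at [0:2] → '11'.
No capturing groups, so `findall` returns the 1 full match string.

['11']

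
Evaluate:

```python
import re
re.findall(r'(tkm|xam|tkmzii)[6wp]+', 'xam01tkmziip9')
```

['tkmzii']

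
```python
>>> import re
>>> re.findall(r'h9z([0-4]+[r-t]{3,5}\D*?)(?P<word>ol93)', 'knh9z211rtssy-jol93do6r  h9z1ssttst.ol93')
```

Pattern: the literal 'h', then the literal '9z'; then one or more of a character in [0-4], then 3 to 5 of a character in [r-t], then zero or more of a non-digit (lazy) (captured); then the literal 'o', then the literal 'l93' (captured as 'word').
Matches: at [2:19] match 'h9z211rtssy-jol93', groups = ('211rtssy-j', 'ol93'); at [25:40] match 'h9z1ssttst.ol93', groups = ('1ssttst.', 'ol93').
Multiple groups make `findall` return tuples — one 2-tuple for each match.

[('211rtssy-j', 'ol93'), ('1ssttst.', 'ol93')]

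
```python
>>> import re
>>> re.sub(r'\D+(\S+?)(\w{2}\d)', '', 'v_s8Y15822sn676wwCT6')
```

'822'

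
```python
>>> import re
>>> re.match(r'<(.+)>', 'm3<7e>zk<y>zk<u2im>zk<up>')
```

`re.match` only tries the pattern at the start of the string.
Here the pattern fails at index 0, so the call returns None.

None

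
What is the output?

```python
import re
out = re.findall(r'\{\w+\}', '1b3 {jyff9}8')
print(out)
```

['{jyff9}']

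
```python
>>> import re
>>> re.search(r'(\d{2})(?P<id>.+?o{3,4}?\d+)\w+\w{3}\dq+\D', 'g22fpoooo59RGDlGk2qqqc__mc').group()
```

Pattern: exactly 2 of a digit (captured); then one or more of any character (lazy), then 3 to 4 of the literal 'o' (lazy), then one or more of a digit (captured as 'id'); then one or more of a word character; then exactly 3 of a word character, then a digit; then one or more of the literal 'q', then a non-digit.
The match spans [1:22] → '22fpoooo59RGDlGk2qqqc'.

'22fpoooo59RGDlGk2qqqc'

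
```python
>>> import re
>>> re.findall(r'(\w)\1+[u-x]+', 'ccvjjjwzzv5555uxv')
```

['c', 'j', 'z', '5']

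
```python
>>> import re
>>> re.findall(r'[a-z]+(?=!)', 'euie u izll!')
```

['izll']

Lookahead/lookbehind check context without consuming it, so the matched span excludes the asserted characters.
No capturing groups, so `findall` returns the 1 full match string.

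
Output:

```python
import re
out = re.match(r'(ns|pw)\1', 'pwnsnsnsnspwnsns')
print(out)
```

After group 1 captures some text, `\1` only succeeds where that same text appears again.
`re.match` only tries the pattern at the start of the string.
Here position 0 doesn't satisfy it, so the call returns None.

None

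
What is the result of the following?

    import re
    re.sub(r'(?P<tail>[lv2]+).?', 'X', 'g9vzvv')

Pattern: one or more of one of [lv2] (captured as 'tail'); then optionally any character.
Matches: at [2:4] → 'vz'; at [4:6] → 'vv'.
`sub` substitutes 'X' at each match site.

'g9XX'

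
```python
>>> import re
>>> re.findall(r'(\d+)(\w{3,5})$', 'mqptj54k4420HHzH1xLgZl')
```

[('1', 'xLgZl')]

Pattern: one or more of a digit (captured); then 3 to 5 of a word character (captured); then anchored at the end.
Multiple groups make `findall` return tuples — one 2-tuple for the one match.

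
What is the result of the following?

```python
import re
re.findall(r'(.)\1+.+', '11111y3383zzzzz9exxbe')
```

['1']

A backreference is literal: `\1` must see the identical characters the first group matched.
Matches: at [0:21] match '11111y3383zzzzz9exxbe', group 1 = '1'.
One capturing group, so `findall` returns just the captured substring from the one match — 1 in all.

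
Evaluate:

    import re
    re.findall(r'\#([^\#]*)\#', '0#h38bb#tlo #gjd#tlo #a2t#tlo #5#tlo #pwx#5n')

Walking the string: at [1:8] match '#h38bb#', group 1 = 'h38bb'; at [12:17] match '#gjd#', group 1 = 'gjd'; at [21:26] match '#a2t#', group 1 = 'a2t'; at [30:33] match '#5#', group 1 = '5'; at [37:42] match '#pwx#', group 1 = 'pwx'.
One capturing group, so `findall` returns just the captured substring from each match — 5 in all.

['h38bb', 'gjd', 'a2t', '5', 'pwx']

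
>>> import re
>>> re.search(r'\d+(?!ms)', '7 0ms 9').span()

(0, 1)

Because the assertion is negative and zero-width, positions next to the forbidden text are skipped.
Unlike `match`, `search` isn't anchored — it looks for the pattern anywhere in the string.
The match spans [0:1] → '7'.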